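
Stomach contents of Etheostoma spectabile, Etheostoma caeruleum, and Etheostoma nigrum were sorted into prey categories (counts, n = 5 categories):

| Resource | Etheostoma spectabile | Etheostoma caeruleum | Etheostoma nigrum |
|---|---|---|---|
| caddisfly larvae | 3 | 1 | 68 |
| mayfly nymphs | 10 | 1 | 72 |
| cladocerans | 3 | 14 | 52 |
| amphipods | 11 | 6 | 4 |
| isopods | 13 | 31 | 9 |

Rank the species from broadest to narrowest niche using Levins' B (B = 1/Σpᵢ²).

Proportions for Etheostoma spectabile (n=40): 3/40=0.0750, 10/40=0.2500, 3/40=0.0750, 11/40=0.2750, 13/40=0.3250
Proportions for Etheostoma caeruleum (n=53): 1/53=0.0189, 1/53=0.0189, 14/53=0.2642, 6/53=0.1132, 31/53=0.5849
Proportions for Etheostoma nigrum (n=205): 68/205=0.3317, 72/205=0.3512, 52/205=0.2537, 4/205=0.0195, 9/205=0.0439
Σp_specᵢ² = 0.0750² + 0.2500² + 0.0750² + 0.2750² + 0.3250² = 0.005625 + 0.062500 + 0.005625 + 0.075625 + 0.105625 = 0.255000
B_spec = 1 / 0.255000 = 3.9216
Σp_caerᵢ² = 0.0189² + 0.0189² + 0.2642² + 0.1132² + 0.5849² = 0.000357 + 0.000357 + 0.069802 + 0.012814 + 0.342108 = 0.425438
B_caer = 1 / 0.425438 = 2.3505
Σp_nigrᵢ² = 0.3317² + 0.3512² + 0.2537² + 0.0195² + 0.0439² = 0.110025 + 0.123341 + 0.064364 + 0.000380 + 0.001927 = 0.300037
B_nigr = 1 / 0.300037 = 3.3329
Ranking by B (broadest → narrowest): Etheostoma spectabile (3.92) > Etheostoma nigrum (3.33) > Etheostoma caeruleum (2.35)

Etheostoma spectabile > Etheostoma nigrum > Etheostoma caeruleum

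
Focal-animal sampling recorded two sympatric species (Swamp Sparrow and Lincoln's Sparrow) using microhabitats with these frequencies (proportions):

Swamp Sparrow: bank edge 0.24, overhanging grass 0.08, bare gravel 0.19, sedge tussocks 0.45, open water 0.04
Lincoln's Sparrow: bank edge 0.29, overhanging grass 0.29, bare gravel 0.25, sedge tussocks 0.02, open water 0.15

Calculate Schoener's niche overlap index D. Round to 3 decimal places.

Σ|p₁ᵢ − p₂ᵢ| = 0.05 + 0.21 + 0.06 + 0.43 + 0.11 = 0.86
D = 1 − ½ × 0.86 = 1 − 0.430 = 0.57000

0.570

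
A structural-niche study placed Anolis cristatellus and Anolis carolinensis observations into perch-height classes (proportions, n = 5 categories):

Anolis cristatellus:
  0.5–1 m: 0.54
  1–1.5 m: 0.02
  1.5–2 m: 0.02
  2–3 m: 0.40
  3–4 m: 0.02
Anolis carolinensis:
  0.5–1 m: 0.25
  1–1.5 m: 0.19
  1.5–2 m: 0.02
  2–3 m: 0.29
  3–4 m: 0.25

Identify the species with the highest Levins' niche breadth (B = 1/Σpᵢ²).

Σp_crisᵢ² = 0.54² + 0.02² + 0.02² + 0.40² + 0.02² = 0.2916 + 0.0004 + 0.0004 + 0.1600 + 0.0004 = 0.4528
B_cris = 1 / 0.4528 = 2.2085
Σp_caroᵢ² = 0.25² + 0.19² + 0.02² + 0.29² + 0.25² = 0.0625 + 0.0361 + 0.0004 + 0.0841 + 0.0625 = 0.2456
B_caro = 1 / 0.2456 = 4.0717
Highest B → broadest niche (most generalist): Anolis carolinensis (B = 4.07).

Anolis carolinensis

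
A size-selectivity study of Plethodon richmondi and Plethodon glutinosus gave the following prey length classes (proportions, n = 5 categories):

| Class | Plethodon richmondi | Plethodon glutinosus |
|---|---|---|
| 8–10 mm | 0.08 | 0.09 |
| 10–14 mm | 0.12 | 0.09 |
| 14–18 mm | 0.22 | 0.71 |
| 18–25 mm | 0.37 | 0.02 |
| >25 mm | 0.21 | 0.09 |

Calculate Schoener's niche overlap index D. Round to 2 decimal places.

0.50

Σ|p₁ᵢ − p₂ᵢ| = 0.01 + 0.03 + 0.49 + 0.35 + 0.12 = 1.00
D = 1 − ½ × 1.00 = 1 − 0.500 = 0.5000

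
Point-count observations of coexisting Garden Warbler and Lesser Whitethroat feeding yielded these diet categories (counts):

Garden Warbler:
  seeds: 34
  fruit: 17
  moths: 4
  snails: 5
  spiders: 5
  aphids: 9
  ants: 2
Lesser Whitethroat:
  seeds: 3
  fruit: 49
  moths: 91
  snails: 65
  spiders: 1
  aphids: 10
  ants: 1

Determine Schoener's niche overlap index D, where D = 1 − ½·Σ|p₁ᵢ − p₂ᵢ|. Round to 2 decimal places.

0.41

Proportions for Garden Warbler (n=76): 34/76=0.4474, 17/76=0.2237, 4/76=0.0526, 5/76=0.0658, 5/76=0.0658, 9/76=0.1184, 2/76=0.0263
Proportions for Lesser Whitethroat (n=220): 3/220=0.0136, 49/220=0.2227, 91/220=0.4136, 65/220=0.2955, 1/220=0.0045, 10/220=0.0455, 1/220=0.0045
Σ|p₁ᵢ − p₂ᵢ| = 0.4338 + 0.0010 + 0.3610 + 0.2297 + 0.0613 + 0.0729 + 0.0218 = 1.1815
D = 1 − ½ × 1.1815 = 1 − 0.59075 = 0.40925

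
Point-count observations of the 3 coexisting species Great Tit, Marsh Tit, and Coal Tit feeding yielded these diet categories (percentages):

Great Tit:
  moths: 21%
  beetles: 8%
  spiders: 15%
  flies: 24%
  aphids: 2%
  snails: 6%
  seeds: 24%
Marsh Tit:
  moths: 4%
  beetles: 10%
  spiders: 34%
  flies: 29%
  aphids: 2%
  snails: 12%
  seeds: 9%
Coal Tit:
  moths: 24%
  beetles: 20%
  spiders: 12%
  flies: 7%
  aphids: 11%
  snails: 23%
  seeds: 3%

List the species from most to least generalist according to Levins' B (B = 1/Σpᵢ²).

Coal Tit > Great Tit > Marsh Tit

Convert percentages to proportions (divide by 100).
Σp_Greaᵢ² = 0.21² + 0.08² + 0.15² + 0.24² + 0.02² + 0.06² + 0.24² = 0.0441 + 0.0064 + 0.0225 + 0.0576 + 0.0004 + 0.0036 + 0.0576 = 0.1922
B_Grea = 1 / 0.1922 = 5.2029
Σp_Marsᵢ² = 0.04² + 0.10² + 0.34² + 0.29² + 0.02² + 0.12² + 0.09² = 0.0016 + 0.0100 + 0.1156 + 0.0841 + 0.0004 + 0.0144 + 0.0081 = 0.2342
B_Mars = 1 / 0.2342 = 4.2699
Σp_Coalᵢ² = 0.24² + 0.20² + 0.12² + 0.07² + 0.11² + 0.23² + 0.03² = 0.0576 + 0.0400 + 0.0144 + 0.0049 + 0.0121 + 0.0529 + 0.0009 = 0.1828
B_Coal = 1 / 0.1828 = 5.4705
Ranking by B (broadest → narrowest): Coal Tit (5.47) > Great Tit (5.20) > Marsh Tit (4.27)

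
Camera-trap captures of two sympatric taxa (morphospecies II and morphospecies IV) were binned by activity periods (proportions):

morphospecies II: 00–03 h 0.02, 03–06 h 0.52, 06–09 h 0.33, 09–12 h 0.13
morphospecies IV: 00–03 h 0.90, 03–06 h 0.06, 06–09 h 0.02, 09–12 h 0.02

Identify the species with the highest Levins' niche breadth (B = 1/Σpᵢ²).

morphospecies II

Σp_IIᵢ² = 0.02² + 0.52² + 0.33² + 0.13² = 0.0004 + 0.2704 + 0.1089 + 0.0169 = 0.3966
B_II = 1 / 0.3966 = 2.5214
Σp_IVᵢ² = 0.90² + 0.06² + 0.02² + 0.02² = 0.8100 + 0.0036 + 0.0004 + 0.0004 = 0.8144
B_IV = 1 / 0.8144 = 1.2279
Highest B → broadest niche (most generalist): morphospecies II (B = 2.52).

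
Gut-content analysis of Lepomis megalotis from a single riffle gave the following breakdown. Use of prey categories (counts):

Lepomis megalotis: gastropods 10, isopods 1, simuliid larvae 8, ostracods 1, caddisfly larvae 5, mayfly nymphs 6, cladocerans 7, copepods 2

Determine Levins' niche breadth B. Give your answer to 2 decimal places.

5.71

Proportions for Lepomis megalotis (n=40): 10/40=0.2500, 1/40=0.0250, 8/40=0.2000, 1/40=0.0250, 5/40=0.1250, 6/40=0.1500, 7/40=0.1750, 2/40=0.0500
Σpᵢ² = 0.2500² + 0.0250² + 0.2000² + 0.0250² + 0.1250² + 0.1500² + 0.1750² + 0.0500² = 0.062500 + 0.000625 + 0.040000 + 0.000625 + 0.015625 + 0.022500 + 0.030625 + 0.002500 = 0.175000
B = 1 / 0.175000 = 5.7143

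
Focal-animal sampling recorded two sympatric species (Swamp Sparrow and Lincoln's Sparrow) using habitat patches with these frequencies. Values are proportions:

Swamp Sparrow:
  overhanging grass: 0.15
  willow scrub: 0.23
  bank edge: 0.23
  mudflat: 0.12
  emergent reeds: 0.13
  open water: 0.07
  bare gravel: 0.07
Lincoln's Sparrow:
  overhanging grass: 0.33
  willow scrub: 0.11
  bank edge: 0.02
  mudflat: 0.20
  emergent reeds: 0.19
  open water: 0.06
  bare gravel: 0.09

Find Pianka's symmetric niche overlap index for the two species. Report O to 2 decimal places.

0.74

Σ p₁ᵢp₂ᵢ = 0.0495 + 0.0253 + 0.0046 + 0.0240 + 0.0247 + 0.0042 + 0.0063 = 0.1386
Σp_1ᵢ² = 0.15² + 0.23² + 0.23² + 0.12² + 0.13² + 0.07² + 0.07² = 0.0225 + 0.0529 + 0.0529 + 0.0144 + 0.0169 + 0.0049 + 0.0049 = 0.1694
Σp_2ᵢ² = 0.33² + 0.11² + 0.02² + 0.20² + 0.19² + 0.06² + 0.09² = 0.1089 + 0.0121 + 0.0004 + 0.0400 + 0.0361 + 0.0036 + 0.0081 = 0.2092
O = 0.1386 / √(0.1694 × 0.2092) = 0.1386 / 0.18825 = 0.7363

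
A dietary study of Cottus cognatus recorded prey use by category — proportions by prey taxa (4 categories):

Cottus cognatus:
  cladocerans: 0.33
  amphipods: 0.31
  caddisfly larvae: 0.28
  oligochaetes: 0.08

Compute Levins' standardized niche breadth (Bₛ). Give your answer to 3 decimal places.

Σpᵢ² = 0.33² + 0.31² + 0.28² + 0.08² = 0.1089 + 0.0961 + 0.0784 + 0.0064 = 0.2898
B = 1 / 0.2898 = 3.45066
Bₛ = (B − 1)/(n − 1) = (3.45066 − 1)/(4 − 1) = 2.45066/3 = 0.81689

0.817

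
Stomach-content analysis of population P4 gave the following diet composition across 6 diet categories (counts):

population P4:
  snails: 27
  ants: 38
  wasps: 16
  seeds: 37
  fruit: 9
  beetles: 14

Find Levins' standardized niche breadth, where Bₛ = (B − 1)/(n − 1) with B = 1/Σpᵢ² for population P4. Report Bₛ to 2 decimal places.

0.78

Proportions for population P4 (n=141): 27/141=0.1915, 38/141=0.2695, 16/141=0.1135, 37/141=0.2624, 9/141=0.0638, 14/141=0.0993
Σpᵢ² = 0.1915² + 0.2695² + 0.1135² + 0.2624² + 0.0638² + 0.0993² = 0.036672 + 0.072630 + 0.012882 + 0.068854 + 0.004070 + 0.009860 = 0.204968
B = 1 / 0.204968 = 4.8788
Bₛ = (B − 1)/(n − 1) = (4.8788 − 1)/(6 − 1) = 3.8788/5 = 0.7758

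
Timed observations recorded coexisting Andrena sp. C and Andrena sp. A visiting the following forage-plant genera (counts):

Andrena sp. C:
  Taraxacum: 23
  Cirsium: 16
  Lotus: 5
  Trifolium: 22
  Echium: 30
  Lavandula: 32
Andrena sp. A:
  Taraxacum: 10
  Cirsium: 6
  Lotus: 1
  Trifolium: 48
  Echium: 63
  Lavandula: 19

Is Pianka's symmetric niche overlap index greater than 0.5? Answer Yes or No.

Yes

Proportions for Andrena sp. C (n=128): 23/128=0.1797, 16/128=0.1250, 5/128=0.0391, 22/128=0.1719, 30/128=0.2344, 32/128=0.2500
Proportions for Andrena sp. A (n=147): 10/147=0.0680, 6/147=0.0408, 1/147=0.0068, 48/147=0.3265, 63/147=0.4286, 19/147=0.1293
Σ p₁ᵢp₂ᵢ = 0.012220 + 0.005100 + 0.000266 + 0.056125 + 0.100464 + 0.032325 = 0.206500
Σp_1ᵢ² = 0.1797² + 0.1250² + 0.0391² + 0.1719² + 0.2344² + 0.2500² = 0.032292 + 0.015625 + 0.001529 + 0.029550 + 0.054943 + 0.062500 = 0.196439
Σp_2ᵢ² = 0.0680² + 0.0408² + 0.0068² + 0.3265² + 0.4286² + 0.1293² = 0.004624 + 0.001665 + 0.000046 + 0.106602 + 0.183698 + 0.016718 = 0.313353
O = 0.206500 / √(0.196439 × 0.313353) = 0.206500 / 0.2481023 = 0.8323
O = 0.8323 > 0.5 → Yes.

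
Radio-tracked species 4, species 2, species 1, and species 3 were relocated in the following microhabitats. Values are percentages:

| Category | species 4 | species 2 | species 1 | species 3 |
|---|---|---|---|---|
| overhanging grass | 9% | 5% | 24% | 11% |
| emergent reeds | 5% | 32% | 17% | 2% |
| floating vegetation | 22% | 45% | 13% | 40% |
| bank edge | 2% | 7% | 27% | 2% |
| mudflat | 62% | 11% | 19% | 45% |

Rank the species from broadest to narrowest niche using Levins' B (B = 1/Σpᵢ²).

species 1 > species 2 > species 3 > species 4

Convert percentages to proportions (divide by 100).
Σp_4ᵢ² = 0.09² + 0.05² + 0.22² + 0.02² + 0.62² = 0.0081 + 0.0025 + 0.0484 + 0.0004 + 0.3844 = 0.4438
B_4 = 1 / 0.4438 = 2.2533
Σp_2ᵢ² = 0.05² + 0.32² + 0.45² + 0.07² + 0.11² = 0.0025 + 0.1024 + 0.2025 + 0.0049 + 0.0121 = 0.3244
B_2 = 1 / 0.3244 = 3.0826
Σp_1ᵢ² = 0.24² + 0.17² + 0.13² + 0.27² + 0.19² = 0.0576 + 0.0289 + 0.0169 + 0.0729 + 0.0361 = 0.2124
B_1 = 1 / 0.2124 = 4.7081
Σp_3ᵢ² = 0.11² + 0.02² + 0.40² + 0.02² + 0.45² = 0.0121 + 0.0004 + 0.1600 + 0.0004 + 0.2025 = 0.3754
B_3 = 1 / 0.3754 = 2.6638
Ranking by B (broadest → narrowest): species 1 (4.71) > species 2 (3.08) > species 3 (2.66) > species 4 (2.25)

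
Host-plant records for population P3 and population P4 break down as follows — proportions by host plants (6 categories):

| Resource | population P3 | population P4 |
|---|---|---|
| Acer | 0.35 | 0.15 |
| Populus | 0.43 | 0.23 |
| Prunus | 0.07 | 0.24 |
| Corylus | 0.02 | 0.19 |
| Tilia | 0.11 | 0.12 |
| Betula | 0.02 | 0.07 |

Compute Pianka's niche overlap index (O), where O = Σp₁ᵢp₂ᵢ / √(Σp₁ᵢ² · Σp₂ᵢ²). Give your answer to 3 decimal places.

0.754

Σ p₁ᵢp₂ᵢ = 0.0525 + 0.0989 + 0.0168 + 0.0038 + 0.0132 + 0.0014 = 0.1866
Σp_1ᵢ² = 0.35² + 0.43² + 0.07² + 0.02² + 0.11² + 0.02² = 0.1225 + 0.1849 + 0.0049 + 0.0004 + 0.0121 + 0.0004 = 0.3252
Σp_2ᵢ² = 0.15² + 0.23² + 0.24² + 0.19² + 0.12² + 0.07² = 0.0225 + 0.0529 + 0.0576 + 0.0361 + 0.0144 + 0.0049 = 0.1884
O = 0.1866 / √(0.3252 × 0.1884) = 0.1866 / 0.247523 = 0.75387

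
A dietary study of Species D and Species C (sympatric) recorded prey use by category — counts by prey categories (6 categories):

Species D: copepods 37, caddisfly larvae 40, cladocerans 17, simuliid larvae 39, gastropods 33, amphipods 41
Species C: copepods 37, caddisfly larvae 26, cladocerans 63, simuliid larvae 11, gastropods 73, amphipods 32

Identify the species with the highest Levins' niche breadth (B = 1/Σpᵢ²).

Proportions for Species D (n=207): 37/207=0.1787, 40/207=0.1932, 17/207=0.0821, 39/207=0.1884, 33/207=0.1594, 41/207=0.1981
Proportions for Species C (n=242): 37/242=0.1529, 26/242=0.1074, 63/242=0.2603, 11/242=0.0455, 73/242=0.3017, 32/242=0.1322
Σp_Dᵢ² = 0.1787² + 0.1932² + 0.0821² + 0.1884² + 0.1594² + 0.1981² = 0.031934 + 0.037326 + 0.006740 + 0.035495 + 0.025408 + 0.039244 = 0.176147
B_D = 1 / 0.176147 = 5.6771
Σp_Cᵢ² = 0.1529² + 0.1074² + 0.2603² + 0.0455² + 0.3017² + 0.1322² = 0.023378 + 0.011535 + 0.067756 + 0.002070 + 0.091023 + 0.017477 = 0.213239
B_C = 1 / 0.213239 = 4.6896
Highest B → broadest niche (most generalist): Species D (B = 5.68).

Species D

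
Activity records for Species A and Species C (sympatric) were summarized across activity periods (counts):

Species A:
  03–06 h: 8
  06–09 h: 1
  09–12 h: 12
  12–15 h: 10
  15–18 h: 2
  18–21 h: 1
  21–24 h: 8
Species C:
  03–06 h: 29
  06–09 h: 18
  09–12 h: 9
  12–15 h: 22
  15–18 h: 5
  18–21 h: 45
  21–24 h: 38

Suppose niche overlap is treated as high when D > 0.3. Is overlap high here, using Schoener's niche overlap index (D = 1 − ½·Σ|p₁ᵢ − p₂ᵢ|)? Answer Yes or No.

Yes

Proportions for Species A (n=42): 8/42=0.1905, 1/42=0.0238, 12/42=0.2857, 10/42=0.2381, 2/42=0.0476, 1/42=0.0238, 8/42=0.1905
Proportions for Species C (n=166): 29/166=0.1747, 18/166=0.1084, 9/166=0.0542, 22/166=0.1325, 5/166=0.0301, 45/166=0.2711, 38/166=0.2289
Σ|p₁ᵢ − p₂ᵢ| = 0.0158 + 0.0846 + 0.2315 + 0.1056 + 0.0175 + 0.2473 + 0.0384 = 0.7407
D = 1 − ½ × 0.7407 = 1 − 0.37035 = 0.62965
D = 0.62965 > 0.3 → Yes.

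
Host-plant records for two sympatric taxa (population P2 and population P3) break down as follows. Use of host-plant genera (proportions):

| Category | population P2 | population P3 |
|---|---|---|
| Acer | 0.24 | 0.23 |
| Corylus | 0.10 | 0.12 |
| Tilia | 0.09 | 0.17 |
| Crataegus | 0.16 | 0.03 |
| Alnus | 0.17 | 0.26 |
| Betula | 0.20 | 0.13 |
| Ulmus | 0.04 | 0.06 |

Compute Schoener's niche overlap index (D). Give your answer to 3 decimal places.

Σ|p₁ᵢ − p₂ᵢ| = 0.01 + 0.02 + 0.08 + 0.13 + 0.09 + 0.07 + 0.02 = 0.42
D = 1 − ½ × 0.42 = 1 − 0.210 = 0.79000

0.790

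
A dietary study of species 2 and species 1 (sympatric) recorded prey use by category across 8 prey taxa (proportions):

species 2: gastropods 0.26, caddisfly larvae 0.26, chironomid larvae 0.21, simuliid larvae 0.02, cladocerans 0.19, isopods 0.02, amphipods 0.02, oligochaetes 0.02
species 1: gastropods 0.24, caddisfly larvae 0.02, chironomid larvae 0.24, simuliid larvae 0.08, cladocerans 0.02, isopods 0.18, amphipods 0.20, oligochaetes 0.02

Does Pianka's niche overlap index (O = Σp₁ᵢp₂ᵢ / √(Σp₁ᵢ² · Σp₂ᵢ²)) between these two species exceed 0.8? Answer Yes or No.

No

Σ p₁ᵢp₂ᵢ = 0.0624 + 0.0052 + 0.0504 + 0.0016 + 0.0038 + 0.0036 + 0.0040 + 0.0004 = 0.1314
Σp_1ᵢ² = 0.26² + 0.26² + 0.21² + 0.02² + 0.19² + 0.02² + 0.02² + 0.02² = 0.0676 + 0.0676 + 0.0441 + 0.0004 + 0.0361 + 0.0004 + 0.0004 + 0.0004 = 0.2170
Σp_2ᵢ² = 0.24² + 0.02² + 0.24² + 0.08² + 0.02² + 0.18² + 0.20² + 0.02² = 0.0576 + 0.0004 + 0.0576 + 0.0064 + 0.0004 + 0.0324 + 0.0400 + 0.0004 = 0.1952
O = 0.1314 / √(0.2170 × 0.1952) = 0.1314 / 0.20581 = 0.6385
O = 0.6385 < 0.8 → No.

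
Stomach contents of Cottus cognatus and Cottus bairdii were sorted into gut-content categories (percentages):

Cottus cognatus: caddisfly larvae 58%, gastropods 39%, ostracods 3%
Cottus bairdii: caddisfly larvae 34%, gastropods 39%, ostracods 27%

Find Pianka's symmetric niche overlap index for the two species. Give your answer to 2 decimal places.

Convert percentages to proportions (divide by 100).
Σ p₁ᵢp₂ᵢ = 0.1972 + 0.1521 + 0.0081 = 0.3574
Σp_1ᵢ² = 0.58² + 0.39² + 0.03² = 0.3364 + 0.1521 + 0.0009 = 0.4894
Σp_2ᵢ² = 0.34² + 0.39² + 0.27² = 0.1156 + 0.1521 + 0.0729 = 0.3406
O = 0.3574 / √(0.4894 × 0.3406) = 0.3574 / 0.40828 = 0.8754

0.88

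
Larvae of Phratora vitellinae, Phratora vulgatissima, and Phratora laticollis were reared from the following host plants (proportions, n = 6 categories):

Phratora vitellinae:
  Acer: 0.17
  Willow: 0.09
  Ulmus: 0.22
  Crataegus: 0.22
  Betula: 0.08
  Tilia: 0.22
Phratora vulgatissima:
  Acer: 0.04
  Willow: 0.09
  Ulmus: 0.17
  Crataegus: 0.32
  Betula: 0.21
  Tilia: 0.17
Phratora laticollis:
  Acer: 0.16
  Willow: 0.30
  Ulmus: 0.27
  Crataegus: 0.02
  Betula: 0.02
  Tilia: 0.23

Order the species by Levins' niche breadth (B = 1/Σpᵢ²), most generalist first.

Phratora vitellinae > Phratora vulgatissima > Phratora laticollis

Σp_viteᵢ² = 0.17² + 0.09² + 0.22² + 0.22² + 0.08² + 0.22² = 0.0289 + 0.0081 + 0.0484 + 0.0484 + 0.0064 + 0.0484 = 0.1886
B_vite = 1 / 0.1886 = 5.3022
Σp_vulgᵢ² = 0.04² + 0.09² + 0.17² + 0.32² + 0.21² + 0.17² = 0.0016 + 0.0081 + 0.0289 + 0.1024 + 0.0441 + 0.0289 = 0.2140
B_vulg = 1 / 0.2140 = 4.6729
Σp_latiᵢ² = 0.16² + 0.30² + 0.27² + 0.02² + 0.02² + 0.23² = 0.0256 + 0.0900 + 0.0729 + 0.0004 + 0.0004 + 0.0529 = 0.2422
B_lati = 1 / 0.2422 = 4.1288
Ranking by B (broadest → narrowest): Phratora vitellinae (5.30) > Phratora vulgatissima (4.67) > Phratora laticollis (4.13)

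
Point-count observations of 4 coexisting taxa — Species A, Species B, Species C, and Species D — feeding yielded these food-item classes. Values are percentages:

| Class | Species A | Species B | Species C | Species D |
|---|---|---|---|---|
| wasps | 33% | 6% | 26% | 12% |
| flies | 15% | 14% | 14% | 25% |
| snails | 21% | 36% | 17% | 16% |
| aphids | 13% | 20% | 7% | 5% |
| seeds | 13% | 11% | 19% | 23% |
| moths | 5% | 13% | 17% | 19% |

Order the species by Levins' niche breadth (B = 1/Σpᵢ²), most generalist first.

Convert percentages to proportions (divide by 100).
Σp_Aᵢ² = 0.33² + 0.15² + 0.21² + 0.13² + 0.13² + 0.05² = 0.1089 + 0.0225 + 0.0441 + 0.0169 + 0.0169 + 0.0025 = 0.2118
B_A = 1 / 0.2118 = 4.7214
Σp_Bᵢ² = 0.06² + 0.14² + 0.36² + 0.20² + 0.11² + 0.13² = 0.0036 + 0.0196 + 0.1296 + 0.0400 + 0.0121 + 0.0169 = 0.2218
B_B = 1 / 0.2218 = 4.5086
Σp_Cᵢ² = 0.26² + 0.14² + 0.17² + 0.07² + 0.19² + 0.17² = 0.0676 + 0.0196 + 0.0289 + 0.0049 + 0.0361 + 0.0289 = 0.1860
B_C = 1 / 0.1860 = 5.3763
Σp_Dᵢ² = 0.12² + 0.25² + 0.16² + 0.05² + 0.23² + 0.19² = 0.0144 + 0.0625 + 0.0256 + 0.0025 + 0.0529 + 0.0361 = 0.1940
B_D = 1 / 0.1940 = 5.1546
Ranking by B (broadest → narrowest): Species C (5.38) > Species D (5.15) > Species A (4.72) > Species B (4.51)

Species C > Species D > Species A > Species B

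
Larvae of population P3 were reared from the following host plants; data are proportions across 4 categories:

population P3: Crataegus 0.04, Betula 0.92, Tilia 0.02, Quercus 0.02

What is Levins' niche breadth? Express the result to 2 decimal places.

Σpᵢ² = 0.04² + 0.92² + 0.02² + 0.02² = 0.0016 + 0.8464 + 0.0004 + 0.0004 = 0.8488
B = 1 / 0.8488 = 1.1781

1.18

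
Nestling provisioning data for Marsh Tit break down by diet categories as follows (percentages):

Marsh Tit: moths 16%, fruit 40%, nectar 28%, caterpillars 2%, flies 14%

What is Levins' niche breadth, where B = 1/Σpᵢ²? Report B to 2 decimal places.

Convert percentages to proportions (divide by 100).
Σpᵢ² = 0.16² + 0.40² + 0.28² + 0.02² + 0.14² = 0.0256 + 0.1600 + 0.0784 + 0.0004 + 0.0196 = 0.2840
B = 1 / 0.2840 = 3.5211

3.52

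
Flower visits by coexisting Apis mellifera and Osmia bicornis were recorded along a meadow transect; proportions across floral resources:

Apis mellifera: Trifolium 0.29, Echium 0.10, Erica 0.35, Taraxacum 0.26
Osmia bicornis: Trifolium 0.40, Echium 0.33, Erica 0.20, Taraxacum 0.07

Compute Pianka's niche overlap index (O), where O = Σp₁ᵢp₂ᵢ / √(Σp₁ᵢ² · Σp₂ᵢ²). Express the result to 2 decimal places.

0.79

Σ p₁ᵢp₂ᵢ = 0.1160 + 0.0330 + 0.0700 + 0.0182 = 0.2372
Σp_1ᵢ² = 0.29² + 0.10² + 0.35² + 0.26² = 0.0841 + 0.0100 + 0.1225 + 0.0676 = 0.2842
Σp_2ᵢ² = 0.40² + 0.33² + 0.20² + 0.07² = 0.1600 + 0.1089 + 0.0400 + 0.0049 = 0.3138
O = 0.2372 / √(0.2842 × 0.3138) = 0.2372 / 0.29863 = 0.7943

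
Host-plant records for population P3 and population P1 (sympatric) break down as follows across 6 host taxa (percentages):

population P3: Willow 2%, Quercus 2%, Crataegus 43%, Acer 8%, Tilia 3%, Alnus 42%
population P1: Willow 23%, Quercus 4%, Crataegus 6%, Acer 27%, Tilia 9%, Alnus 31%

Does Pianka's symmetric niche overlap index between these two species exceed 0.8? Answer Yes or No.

Convert percentages to proportions (divide by 100).
Σ p₁ᵢp₂ᵢ = 0.0046 + 0.0008 + 0.0258 + 0.0216 + 0.0027 + 0.1302 = 0.1857
Σp_1ᵢ² = 0.02² + 0.02² + 0.43² + 0.08² + 0.03² + 0.42² = 0.0004 + 0.0004 + 0.1849 + 0.0064 + 0.0009 + 0.1764 = 0.3694
Σp_2ᵢ² = 0.23² + 0.04² + 0.06² + 0.27² + 0.09² + 0.31² = 0.0529 + 0.0016 + 0.0036 + 0.0729 + 0.0081 + 0.0961 = 0.2352
O = 0.1857 / √(0.3694 × 0.2352) = 0.1857 / 0.29476 = 0.6300
O = 0.6300 < 0.8 → No.

No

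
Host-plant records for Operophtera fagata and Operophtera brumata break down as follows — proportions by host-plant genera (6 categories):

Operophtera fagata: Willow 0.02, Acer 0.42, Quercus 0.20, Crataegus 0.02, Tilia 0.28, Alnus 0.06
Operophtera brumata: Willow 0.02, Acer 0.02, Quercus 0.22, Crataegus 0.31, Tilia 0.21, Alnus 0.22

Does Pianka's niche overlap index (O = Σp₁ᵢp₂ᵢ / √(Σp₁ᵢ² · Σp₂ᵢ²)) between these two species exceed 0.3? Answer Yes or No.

Yes

Σ p₁ᵢp₂ᵢ = 0.0004 + 0.0084 + 0.0440 + 0.0062 + 0.0588 + 0.0132 = 0.1310
Σp_1ᵢ² = 0.02² + 0.42² + 0.20² + 0.02² + 0.28² + 0.06² = 0.0004 + 0.1764 + 0.0400 + 0.0004 + 0.0784 + 0.0036 = 0.2992
Σp_2ᵢ² = 0.02² + 0.02² + 0.22² + 0.31² + 0.21² + 0.22² = 0.0004 + 0.0004 + 0.0484 + 0.0961 + 0.0441 + 0.0484 = 0.2378
O = 0.1310 / √(0.2992 × 0.2378) = 0.1310 / 0.26674 = 0.4911
O = 0.4911 > 0.3 → Yes.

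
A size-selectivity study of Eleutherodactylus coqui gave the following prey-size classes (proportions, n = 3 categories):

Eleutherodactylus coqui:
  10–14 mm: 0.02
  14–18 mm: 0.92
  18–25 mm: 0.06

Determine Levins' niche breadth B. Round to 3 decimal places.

1.176

Σpᵢ² = 0.02² + 0.92² + 0.06² = 0.0004 + 0.8464 + 0.0036 = 0.8504
B = 1 / 0.8504 = 1.17592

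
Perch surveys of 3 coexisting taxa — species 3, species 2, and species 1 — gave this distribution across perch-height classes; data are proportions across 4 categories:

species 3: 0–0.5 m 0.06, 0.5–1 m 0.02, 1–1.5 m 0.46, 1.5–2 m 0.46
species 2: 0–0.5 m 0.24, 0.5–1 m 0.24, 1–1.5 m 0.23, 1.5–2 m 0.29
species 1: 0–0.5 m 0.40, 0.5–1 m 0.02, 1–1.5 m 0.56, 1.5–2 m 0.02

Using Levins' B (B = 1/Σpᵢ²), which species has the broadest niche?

Σp_3ᵢ² = 0.06² + 0.02² + 0.46² + 0.46² = 0.0036 + 0.0004 + 0.2116 + 0.2116 = 0.4272
B_3 = 1 / 0.4272 = 2.3408
Σp_2ᵢ² = 0.24² + 0.24² + 0.23² + 0.29² = 0.0576 + 0.0576 + 0.0529 + 0.0841 = 0.2522
B_2 = 1 / 0.2522 = 3.9651
Σp_1ᵢ² = 0.40² + 0.02² + 0.56² + 0.02² = 0.1600 + 0.0004 + 0.3136 + 0.0004 = 0.4744
B_1 = 1 / 0.4744 = 2.1079
Highest B → broadest niche (most generalist): species 2 (B = 3.97).

species 2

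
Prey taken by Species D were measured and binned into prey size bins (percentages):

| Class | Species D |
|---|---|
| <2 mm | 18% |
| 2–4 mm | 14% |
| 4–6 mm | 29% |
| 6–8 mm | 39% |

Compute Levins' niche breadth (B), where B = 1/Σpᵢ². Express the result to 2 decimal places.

Convert percentages to proportions (divide by 100).
Σpᵢ² = 0.18² + 0.14² + 0.29² + 0.39² = 0.0324 + 0.0196 + 0.0841 + 0.1521 = 0.2882
B = 1 / 0.2882 = 3.4698

3.47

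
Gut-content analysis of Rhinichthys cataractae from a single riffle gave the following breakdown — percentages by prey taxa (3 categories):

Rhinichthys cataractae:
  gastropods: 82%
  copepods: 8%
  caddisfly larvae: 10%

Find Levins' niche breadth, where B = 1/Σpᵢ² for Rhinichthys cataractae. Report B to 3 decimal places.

Convert percentages to proportions (divide by 100).
Σpᵢ² = 0.82² + 0.08² + 0.10² = 0.6724 + 0.0064 + 0.0100 = 0.6888
B = 1 / 0.6888 = 1.45180

1.452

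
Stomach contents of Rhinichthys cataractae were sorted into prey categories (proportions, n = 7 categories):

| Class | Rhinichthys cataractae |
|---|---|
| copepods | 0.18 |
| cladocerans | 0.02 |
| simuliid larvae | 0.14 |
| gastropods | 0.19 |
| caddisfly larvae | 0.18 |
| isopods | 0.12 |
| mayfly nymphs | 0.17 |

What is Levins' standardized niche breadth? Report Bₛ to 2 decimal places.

0.85

Σpᵢ² = 0.18² + 0.02² + 0.14² + 0.19² + 0.18² + 0.12² + 0.17² = 0.0324 + 0.0004 + 0.0196 + 0.0361 + 0.0324 + 0.0144 + 0.0289 = 0.1642
B = 1 / 0.1642 = 6.0901
Bₛ = (B − 1)/(n − 1) = (6.0901 − 1)/(7 − 1) = 5.0901/6 = 0.8484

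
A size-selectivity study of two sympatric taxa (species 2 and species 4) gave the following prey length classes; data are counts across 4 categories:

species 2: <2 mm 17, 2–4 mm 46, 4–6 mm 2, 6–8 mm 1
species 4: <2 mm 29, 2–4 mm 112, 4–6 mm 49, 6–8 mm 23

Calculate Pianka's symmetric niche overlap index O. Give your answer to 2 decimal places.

0.92

Proportions for species 2 (n=66): 17/66=0.2576, 46/66=0.6970, 2/66=0.0303, 1/66=0.0152
Proportions for species 4 (n=213): 29/213=0.1362, 112/213=0.5258, 49/213=0.2300, 23/213=0.1080
Σ p₁ᵢp₂ᵢ = 0.035085 + 0.366483 + 0.006969 + 0.001642 = 0.410179
Σp_1ᵢ² = 0.2576² + 0.6970² + 0.0303² + 0.0152² = 0.066358 + 0.485809 + 0.000918 + 0.000231 = 0.553316
Σp_2ᵢ² = 0.1362² + 0.5258² + 0.2300² + 0.1080² = 0.018550 + 0.276466 + 0.052900 + 0.011664 = 0.359580
O = 0.410179 / √(0.553316 × 0.359580) = 0.410179 / 0.4460509 = 0.9196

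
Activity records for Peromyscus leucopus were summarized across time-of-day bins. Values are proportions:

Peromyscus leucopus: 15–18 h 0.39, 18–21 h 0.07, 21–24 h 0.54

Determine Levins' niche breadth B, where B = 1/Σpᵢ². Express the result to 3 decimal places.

Σpᵢ² = 0.39² + 0.07² + 0.54² = 0.1521 + 0.0049 + 0.2916 = 0.4486
B = 1 / 0.4486 = 2.22916

2.229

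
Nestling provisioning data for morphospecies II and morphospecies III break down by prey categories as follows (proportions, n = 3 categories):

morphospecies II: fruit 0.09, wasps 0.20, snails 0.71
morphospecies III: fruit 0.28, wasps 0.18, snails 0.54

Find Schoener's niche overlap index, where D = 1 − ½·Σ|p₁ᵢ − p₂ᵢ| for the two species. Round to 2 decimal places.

0.81

Σ|p₁ᵢ − p₂ᵢ| = 0.19 + 0.02 + 0.17 = 0.38
D = 1 − ½ × 0.38 = 1 − 0.190 = 0.8100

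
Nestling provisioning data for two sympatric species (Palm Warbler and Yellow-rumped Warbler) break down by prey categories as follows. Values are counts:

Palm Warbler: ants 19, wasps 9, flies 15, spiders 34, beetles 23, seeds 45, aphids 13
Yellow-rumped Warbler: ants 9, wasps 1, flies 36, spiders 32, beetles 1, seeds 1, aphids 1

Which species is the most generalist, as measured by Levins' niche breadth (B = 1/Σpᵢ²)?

Palm Warbler

Proportions for Palm Warbler (n=158): 19/158=0.1203, 9/158=0.0570, 15/158=0.0949, 34/158=0.2152, 23/158=0.1456, 45/158=0.2848, 13/158=0.0823
Proportions for Yellow-rumped Warbler (n=81): 9/81=0.1111, 1/81=0.0123, 36/81=0.4444, 32/81=0.3951, 1/81=0.0123, 1/81=0.0123, 1/81=0.0123
Σp_Palmᵢ² = 0.1203² + 0.0570² + 0.0949² + 0.2152² + 0.1456² + 0.2848² + 0.0823² = 0.014472 + 0.003249 + 0.009006 + 0.046311 + 0.021199 + 0.081111 + 0.006773 = 0.182121
B_Palm = 1 / 0.182121 = 5.4909
Σp_Yellᵢ² = 0.1111² + 0.0123² + 0.4444² + 0.3951² + 0.0123² + 0.0123² + 0.0123² = 0.012343 + 0.000151 + 0.197491 + 0.156104 + 0.000151 + 0.000151 + 0.000151 = 0.366542
B_Yell = 1 / 0.366542 = 2.7282
Highest B → broadest niche (most generalist): Palm Warbler (B = 5.49).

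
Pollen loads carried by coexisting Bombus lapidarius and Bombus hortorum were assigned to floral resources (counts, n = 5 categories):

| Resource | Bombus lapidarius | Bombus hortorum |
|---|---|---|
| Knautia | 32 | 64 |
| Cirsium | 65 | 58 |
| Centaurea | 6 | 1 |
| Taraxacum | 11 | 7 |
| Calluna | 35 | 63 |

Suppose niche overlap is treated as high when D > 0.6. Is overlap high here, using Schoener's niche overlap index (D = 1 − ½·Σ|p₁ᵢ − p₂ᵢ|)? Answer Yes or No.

Proportions for Bombus lapidarius (n=149): 32/149=0.2148, 65/149=0.4362, 6/149=0.0403, 11/149=0.0738, 35/149=0.2349
Proportions for Bombus hortorum (n=193): 64/193=0.3316, 58/193=0.3005, 1/193=0.0052, 7/193=0.0363, 63/193=0.3264
Σ|p₁ᵢ − p₂ᵢ| = 0.1168 + 0.1357 + 0.0351 + 0.0375 + 0.0915 = 0.4166
D = 1 − ½ × 0.4166 = 1 − 0.20830 = 0.79170
D = 0.79170 > 0.6 → Yes.

Yes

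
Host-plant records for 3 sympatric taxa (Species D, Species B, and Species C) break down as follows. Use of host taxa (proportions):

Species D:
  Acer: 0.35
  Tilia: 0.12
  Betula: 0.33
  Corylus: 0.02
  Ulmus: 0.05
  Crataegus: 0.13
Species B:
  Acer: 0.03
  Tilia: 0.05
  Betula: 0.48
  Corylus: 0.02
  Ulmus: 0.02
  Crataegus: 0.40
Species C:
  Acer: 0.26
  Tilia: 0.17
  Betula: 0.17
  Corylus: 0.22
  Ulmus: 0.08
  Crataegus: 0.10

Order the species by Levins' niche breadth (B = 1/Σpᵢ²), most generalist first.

Σp_Dᵢ² = 0.35² + 0.12² + 0.33² + 0.02² + 0.05² + 0.13² = 0.1225 + 0.0144 + 0.1089 + 0.0004 + 0.0025 + 0.0169 = 0.2656
B_D = 1 / 0.2656 = 3.7651
Σp_Bᵢ² = 0.03² + 0.05² + 0.48² + 0.02² + 0.02² + 0.40² = 0.0009 + 0.0025 + 0.2304 + 0.0004 + 0.0004 + 0.1600 = 0.3946
B_B = 1 / 0.3946 = 2.5342
Σp_Cᵢ² = 0.26² + 0.17² + 0.17² + 0.22² + 0.08² + 0.10² = 0.0676 + 0.0289 + 0.0289 + 0.0484 + 0.0064 + 0.0100 = 0.1902
B_C = 1 / 0.1902 = 5.2576
Ranking by B (broadest → narrowest): Species C (5.26) > Species D (3.77) > Species B (2.53)

Species C > Species D > Species B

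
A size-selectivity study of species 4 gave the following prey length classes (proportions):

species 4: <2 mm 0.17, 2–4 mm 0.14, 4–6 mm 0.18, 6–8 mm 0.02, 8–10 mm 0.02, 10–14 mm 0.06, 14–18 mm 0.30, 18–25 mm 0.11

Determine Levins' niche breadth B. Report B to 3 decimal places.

Σpᵢ² = 0.17² + 0.14² + 0.18² + 0.02² + 0.02² + 0.06² + 0.30² + 0.11² = 0.0289 + 0.0196 + 0.0324 + 0.0004 + 0.0004 + 0.0036 + 0.0900 + 0.0121 = 0.1874
B = 1 / 0.1874 = 5.33618

5.336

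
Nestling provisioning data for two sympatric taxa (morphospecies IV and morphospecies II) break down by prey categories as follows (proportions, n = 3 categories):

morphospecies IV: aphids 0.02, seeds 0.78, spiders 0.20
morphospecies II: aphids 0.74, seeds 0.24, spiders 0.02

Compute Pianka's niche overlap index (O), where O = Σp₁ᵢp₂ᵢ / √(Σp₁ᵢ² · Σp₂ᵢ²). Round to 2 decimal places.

0.33

Σ p₁ᵢp₂ᵢ = 0.0148 + 0.1872 + 0.0040 = 0.2060
Σp_1ᵢ² = 0.02² + 0.78² + 0.20² = 0.0004 + 0.6084 + 0.0400 = 0.6488
Σp_2ᵢ² = 0.74² + 0.24² + 0.02² = 0.5476 + 0.0576 + 0.0004 = 0.6056
O = 0.2060 / √(0.6488 × 0.6056) = 0.2060 / 0.62683 = 0.3286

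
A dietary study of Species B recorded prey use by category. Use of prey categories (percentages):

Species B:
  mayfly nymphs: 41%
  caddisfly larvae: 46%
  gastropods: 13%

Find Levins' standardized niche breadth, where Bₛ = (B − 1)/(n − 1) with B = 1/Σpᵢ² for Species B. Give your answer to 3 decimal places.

0.761

Convert percentages to proportions (divide by 100).
Σpᵢ² = 0.41² + 0.46² + 0.13² = 0.1681 + 0.2116 + 0.0169 = 0.3966
B = 1 / 0.3966 = 2.52143
Bₛ = (B − 1)/(n − 1) = (2.52143 − 1)/(3 − 1) = 1.52143/2 = 0.76072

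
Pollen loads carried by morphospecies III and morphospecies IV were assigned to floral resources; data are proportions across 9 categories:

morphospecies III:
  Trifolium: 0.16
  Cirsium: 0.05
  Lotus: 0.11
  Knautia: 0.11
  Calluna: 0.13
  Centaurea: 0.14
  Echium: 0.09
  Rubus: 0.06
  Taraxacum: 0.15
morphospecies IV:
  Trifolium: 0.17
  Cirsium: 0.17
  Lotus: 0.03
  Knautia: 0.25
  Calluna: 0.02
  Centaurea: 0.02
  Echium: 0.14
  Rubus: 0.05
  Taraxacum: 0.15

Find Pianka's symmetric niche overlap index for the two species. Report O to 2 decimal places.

0.77

Σ p₁ᵢp₂ᵢ = 0.0272 + 0.0085 + 0.0033 + 0.0275 + 0.0026 + 0.0028 + 0.0126 + 0.0030 + 0.0225 = 0.1100
Σp_1ᵢ² = 0.16² + 0.05² + 0.11² + 0.11² + 0.13² + 0.14² + 0.09² + 0.06² + 0.15² = 0.0256 + 0.0025 + 0.0121 + 0.0121 + 0.0169 + 0.0196 + 0.0081 + 0.0036 + 0.0225 = 0.1230
Σp_2ᵢ² = 0.17² + 0.17² + 0.03² + 0.25² + 0.02² + 0.02² + 0.14² + 0.05² + 0.15² = 0.0289 + 0.0289 + 0.0009 + 0.0625 + 0.0004 + 0.0004 + 0.0196 + 0.0025 + 0.0225 = 0.1666
O = 0.1100 / √(0.1230 × 0.1666) = 0.1100 / 0.14315 = 0.7684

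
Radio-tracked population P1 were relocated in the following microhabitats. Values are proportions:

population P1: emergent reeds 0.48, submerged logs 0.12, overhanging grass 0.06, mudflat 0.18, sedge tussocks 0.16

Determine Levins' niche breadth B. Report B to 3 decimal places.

3.264

Σpᵢ² = 0.48² + 0.12² + 0.06² + 0.18² + 0.16² = 0.2304 + 0.0144 + 0.0036 + 0.0324 + 0.0256 = 0.3064
B = 1 / 0.3064 = 3.26371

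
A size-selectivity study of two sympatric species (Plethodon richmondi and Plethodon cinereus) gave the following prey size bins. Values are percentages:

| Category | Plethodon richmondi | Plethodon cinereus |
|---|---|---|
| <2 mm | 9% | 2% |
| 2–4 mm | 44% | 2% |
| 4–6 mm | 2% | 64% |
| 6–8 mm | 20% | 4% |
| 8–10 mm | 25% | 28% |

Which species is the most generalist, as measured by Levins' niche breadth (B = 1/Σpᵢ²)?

Convert percentages to proportions (divide by 100).
Σp_richᵢ² = 0.09² + 0.44² + 0.02² + 0.20² + 0.25² = 0.0081 + 0.1936 + 0.0004 + 0.0400 + 0.0625 = 0.3046
B_rich = 1 / 0.3046 = 3.2830
Σp_cineᵢ² = 0.02² + 0.02² + 0.64² + 0.04² + 0.28² = 0.0004 + 0.0004 + 0.4096 + 0.0016 + 0.0784 = 0.4904
B_cine = 1 / 0.4904 = 2.0392
Highest B → broadest niche (most generalist): Plethodon richmondi (B = 3.28).

Plethodon richmondi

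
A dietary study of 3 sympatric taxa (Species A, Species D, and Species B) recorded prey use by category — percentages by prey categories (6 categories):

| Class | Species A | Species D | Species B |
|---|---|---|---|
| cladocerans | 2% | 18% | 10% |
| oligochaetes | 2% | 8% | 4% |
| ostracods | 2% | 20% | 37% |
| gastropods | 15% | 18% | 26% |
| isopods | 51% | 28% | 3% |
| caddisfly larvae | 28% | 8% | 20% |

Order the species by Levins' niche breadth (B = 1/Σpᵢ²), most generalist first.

Species D > Species B > Species A

Convert percentages to proportions (divide by 100).
Σp_Aᵢ² = 0.02² + 0.02² + 0.02² + 0.15² + 0.51² + 0.28² = 0.0004 + 0.0004 + 0.0004 + 0.0225 + 0.2601 + 0.0784 = 0.3622
B_A = 1 / 0.3622 = 2.7609
Σp_Dᵢ² = 0.18² + 0.08² + 0.20² + 0.18² + 0.28² + 0.08² = 0.0324 + 0.0064 + 0.0400 + 0.0324 + 0.0784 + 0.0064 = 0.1960
B_D = 1 / 0.1960 = 5.1020
Σp_Bᵢ² = 0.10² + 0.04² + 0.37² + 0.26² + 0.03² + 0.20² = 0.0100 + 0.0016 + 0.1369 + 0.0676 + 0.0009 + 0.0400 = 0.2570
B_B = 1 / 0.2570 = 3.8911
Ranking by B (broadest → narrowest): Species D (5.10) > Species B (3.89) > Species A (2.76)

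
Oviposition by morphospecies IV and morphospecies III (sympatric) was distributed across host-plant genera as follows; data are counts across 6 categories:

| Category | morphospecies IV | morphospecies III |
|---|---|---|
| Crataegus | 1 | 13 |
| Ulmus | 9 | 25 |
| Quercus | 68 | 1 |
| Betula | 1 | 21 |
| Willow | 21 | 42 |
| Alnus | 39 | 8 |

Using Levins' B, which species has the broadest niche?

Proportions for morphospecies IV (n=139): 1/139=0.0072, 9/139=0.0647, 68/139=0.4892, 1/139=0.0072, 21/139=0.1511, 39/139=0.2806
Proportions for morphospecies III (n=110): 13/110=0.1182, 25/110=0.2273, 1/110=0.0091, 21/110=0.1909, 42/110=0.3818, 8/110=0.0727
Σp_IVᵢ² = 0.0072² + 0.0647² + 0.4892² + 0.0072² + 0.1511² + 0.2806² = 0.000052 + 0.004186 + 0.239317 + 0.000052 + 0.022831 + 0.078736 = 0.345174
B_IV = 1 / 0.345174 = 2.8971
Σp_IIIᵢ² = 0.1182² + 0.2273² + 0.0091² + 0.1909² + 0.3818² + 0.0727² = 0.013971 + 0.051665 + 0.000083 + 0.036443 + 0.145771 + 0.005285 = 0.253218
B_III = 1 / 0.253218 = 3.9492
Highest B → broadest niche (most generalist): morphospecies III (B = 3.95).

morphospecies III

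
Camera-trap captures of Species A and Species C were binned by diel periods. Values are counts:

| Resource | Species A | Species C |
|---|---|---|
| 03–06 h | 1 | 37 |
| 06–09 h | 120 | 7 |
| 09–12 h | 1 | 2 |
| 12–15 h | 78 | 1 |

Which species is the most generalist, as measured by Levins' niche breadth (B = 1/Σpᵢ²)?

Proportions for Species A (n=200): 1/200=0.0050, 120/200=0.6000, 1/200=0.0050, 78/200=0.3900
Proportions for Species C (n=47): 37/47=0.7872, 7/47=0.1489, 2/47=0.0426, 1/47=0.0213
Σp_Aᵢ² = 0.0050² + 0.6000² + 0.0050² + 0.3900² = 0.000025 + 0.360000 + 0.000025 + 0.152100 = 0.512150
B_A = 1 / 0.512150 = 1.9526
Σp_Cᵢ² = 0.7872² + 0.1489² + 0.0426² + 0.0213² = 0.619684 + 0.022171 + 0.001815 + 0.000454 = 0.644124
B_C = 1 / 0.644124 = 1.5525
Highest B → broadest niche (most generalist): Species A (B = 1.95).

Species A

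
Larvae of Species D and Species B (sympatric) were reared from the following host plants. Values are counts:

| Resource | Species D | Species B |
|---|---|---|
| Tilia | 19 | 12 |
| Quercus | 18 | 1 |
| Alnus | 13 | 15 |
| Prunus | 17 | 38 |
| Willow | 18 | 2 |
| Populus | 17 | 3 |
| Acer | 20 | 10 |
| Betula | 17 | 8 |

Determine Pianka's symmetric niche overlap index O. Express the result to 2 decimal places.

0.68

Proportions for Species D (n=139): 19/139=0.1367, 18/139=0.1295, 13/139=0.0935, 17/139=0.1223, 18/139=0.1295, 17/139=0.1223, 20/139=0.1439, 17/139=0.1223
Proportions for Species B (n=89): 12/89=0.1348, 1/89=0.0112, 15/89=0.1685, 38/89=0.4270, 2/89=0.0225, 3/89=0.0337, 10/89=0.1124, 8/89=0.0899
Σ p₁ᵢp₂ᵢ = 0.018427 + 0.001450 + 0.015755 + 0.052222 + 0.002914 + 0.004122 + 0.016174 + 0.010995 = 0.122059
Σp_1ᵢ² = 0.1367² + 0.1295² + 0.0935² + 0.1223² + 0.1295² + 0.1223² + 0.1439² + 0.1223² = 0.018687 + 0.016770 + 0.008742 + 0.014957 + 0.016770 + 0.014957 + 0.020707 + 0.014957 = 0.126547
Σp_2ᵢ² = 0.1348² + 0.0112² + 0.1685² + 0.4270² + 0.0225² + 0.0337² + 0.1124² + 0.0899² = 0.018171 + 0.000125 + 0.028392 + 0.182329 + 0.000506 + 0.001136 + 0.012634 + 0.008082 = 0.251375
O = 0.122059 / √(0.126547 × 0.251375) = 0.122059 / 0.1783557 = 0.6844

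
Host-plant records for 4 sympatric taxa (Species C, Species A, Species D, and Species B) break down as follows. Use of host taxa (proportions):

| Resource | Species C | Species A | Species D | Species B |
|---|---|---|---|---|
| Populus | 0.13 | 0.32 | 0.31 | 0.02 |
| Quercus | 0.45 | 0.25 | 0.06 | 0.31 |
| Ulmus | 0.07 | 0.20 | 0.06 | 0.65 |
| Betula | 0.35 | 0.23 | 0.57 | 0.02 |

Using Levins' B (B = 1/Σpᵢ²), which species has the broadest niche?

Species A

Σp_Cᵢ² = 0.13² + 0.45² + 0.07² + 0.35² = 0.0169 + 0.2025 + 0.0049 + 0.1225 = 0.3468
B_C = 1 / 0.3468 = 2.8835
Σp_Aᵢ² = 0.32² + 0.25² + 0.20² + 0.23² = 0.1024 + 0.0625 + 0.0400 + 0.0529 = 0.2578
B_A = 1 / 0.2578 = 3.8790
Σp_Dᵢ² = 0.31² + 0.06² + 0.06² + 0.57² = 0.0961 + 0.0036 + 0.0036 + 0.3249 = 0.4282
B_D = 1 / 0.4282 = 2.3354
Σp_Bᵢ² = 0.02² + 0.31² + 0.65² + 0.02² = 0.0004 + 0.0961 + 0.4225 + 0.0004 = 0.5194
B_B = 1 / 0.5194 = 1.9253
Highest B → broadest niche (most generalist): Species A (B = 3.88).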